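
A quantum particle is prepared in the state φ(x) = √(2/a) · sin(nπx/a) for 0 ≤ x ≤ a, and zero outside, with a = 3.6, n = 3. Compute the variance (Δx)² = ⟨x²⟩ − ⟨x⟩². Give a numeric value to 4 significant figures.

1.007

Compute ⟨x⟩ and ⟨x²⟩ separately, then (Δx)² = ⟨x²⟩ − ⟨x⟩².
With sin²θ = (1 − cos2θ)/2 on 0 ≤ x ≤ a: ∫sin²(nπx/a) dx = a/2, ∫x·sin²(nπx/a) dx = a²/4, ∫x²·sin²(nπx/a) dx = a³·(1/6 − 1/(4n²π²)); higher powers xᵏ the same way, integrating xᵏ·cos(2nπx/a) by parts.
⟨x⟩ = 1.8000 and ⟨x²⟩ = 4.2470.
(Δx)² = 4.2470 − (1.8000)² = 1.0070.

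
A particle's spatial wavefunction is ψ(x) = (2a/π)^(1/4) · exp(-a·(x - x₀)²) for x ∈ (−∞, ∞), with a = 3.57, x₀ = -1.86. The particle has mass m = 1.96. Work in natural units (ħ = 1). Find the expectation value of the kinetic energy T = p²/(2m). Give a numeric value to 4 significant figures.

T = −(ħ²/2m) d²/dx², so ⟨T⟩ = −(ħ²/2m) ∫ ψ*·ψ'' dx; with m = 1.96.
Gaussian moments (u = x − x₀): ∫u^(2j)·e^(−2au²) du = (2j−1)!!/(4a)^j · √(π/(2a)), odd powers integrate to 0; here √(π/(2a)) = 0.66332. Derivatives: d/dx e^(−au²) = −2au·e^(−au²), d²/dx² e^(−au²) = (4a²u² − 2a)·e^(−au²).
⟨T⟩ = 0.91071.

0.9107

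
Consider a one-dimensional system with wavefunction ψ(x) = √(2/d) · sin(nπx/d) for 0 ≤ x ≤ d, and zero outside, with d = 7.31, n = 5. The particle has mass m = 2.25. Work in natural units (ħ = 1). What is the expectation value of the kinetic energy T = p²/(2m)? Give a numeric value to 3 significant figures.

1.03

T = −(ħ²/2m) d²/dx², so ⟨T⟩ = −(ħ²/2m) ∫ ψ*·ψ'' dx; with m = 2.25.
d/dx sin(nπx/d) = (nπ/d)·cos(nπx/d) and d²/dx² sin(nπx/d) = −(nπ/d)²·sin(nπx/d); on 0 ≤ x ≤ d, ∫sin²(nπx/d) dx = d/2 and ∫sin(nπx/d)·cos(nπx/d) dx = 0.
⟨T⟩ = 1.0261.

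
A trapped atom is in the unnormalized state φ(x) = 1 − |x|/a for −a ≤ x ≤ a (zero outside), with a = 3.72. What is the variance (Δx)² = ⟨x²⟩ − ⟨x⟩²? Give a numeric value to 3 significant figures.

Compute ⟨x⟩ and ⟨x²⟩ separately, then (Δx)² = ⟨x²⟩ − ⟨x⟩².
φ is even, so ∫ over [−a, a] = 2∫₀ᵃ with φ = 1 − x/a there: ∫₀ᵃ (1 − x/a)² dx = a/3, ∫₀ᵃ x²(1 − x/a)² dx = a³/30, ∫₀ᵃ x⁴(1 − x/a)² dx = a⁵/105.
Normalization: ∫|φ|² dx = 2.4800.
⟨x⟩ = 0.0000 and ⟨x²⟩ = 1.3838.
(Δx)² = 1.3838 − (0.0000)² = 1.3838.

1.38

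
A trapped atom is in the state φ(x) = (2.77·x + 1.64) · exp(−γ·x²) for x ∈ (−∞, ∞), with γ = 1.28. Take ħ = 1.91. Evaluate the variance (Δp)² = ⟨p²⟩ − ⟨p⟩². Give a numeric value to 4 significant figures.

8.011

Compute ⟨p⟩ and ⟨p²⟩ separately; (Δp)² = ⟨p²⟩ − ⟨p⟩².
Expand each integrand as polynomial × e^(−2γx²) and use ∫x^(2j)·e^(−2γx²) dx = (2j−1)!!/(4γ)^j · √(π/(2γ)), odd powers → 0; here √(π/(2γ)) = 1.1078. Differentiate with the product rule, d/dx e^(−γx²) = −2γx·e^(−γx²).
Normalization: ∫|φ|² dx = 4.6396.
⟨p⟩ = 0.0000 and ⟨p²⟩ = 8.0113.
(Δp)² = 8.0113 − (0.0000)² = 8.0113.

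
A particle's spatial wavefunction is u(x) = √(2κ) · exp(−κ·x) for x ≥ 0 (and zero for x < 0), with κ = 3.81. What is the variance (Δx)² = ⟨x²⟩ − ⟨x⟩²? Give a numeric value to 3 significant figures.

Compute ⟨x⟩ and ⟨x²⟩ separately, then (Δx)² = ⟨x²⟩ − ⟨x⟩².
Every integrand reduces to terms xʲ·e^(−2κx) on [0, ∞); use ∫₀^∞ xʲ·e^(−2κx) dx = j!/(2κ)^(j+1).
⟨x⟩ = 0.13123 and ⟨x²⟩ = 0.034445.
(Δx)² = 0.034445 − (0.13123)² = 0.017222.

0.0172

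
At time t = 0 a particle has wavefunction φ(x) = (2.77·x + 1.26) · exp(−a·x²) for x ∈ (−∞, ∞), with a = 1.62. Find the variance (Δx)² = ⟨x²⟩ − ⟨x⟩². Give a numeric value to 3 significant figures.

Compute ⟨x⟩ and ⟨x²⟩ separately, then (Δx)² = ⟨x²⟩ − ⟨x⟩².
Expand each integrand as polynomial × e^(−2ax²) and use ∫x^(2j)·e^(−2ax²) dx = (2j−1)!!/(4a)^j · √(π/(2a)), odd powers → 0; here √(π/(2a)) = 0.98470.
Normalization: ∫|φ|² dx = 2.7293.
⟨x⟩ = 0.38865 and ⟨x²⟩ = 0.28618.
(Δx)² = 0.28618 − (0.38865)² = 0.13513.

0.135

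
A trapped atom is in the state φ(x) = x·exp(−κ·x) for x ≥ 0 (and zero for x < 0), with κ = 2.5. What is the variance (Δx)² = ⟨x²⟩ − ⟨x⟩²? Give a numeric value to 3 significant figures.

0.120

Compute ⟨x⟩ and ⟨x²⟩ separately, then (Δx)² = ⟨x²⟩ − ⟨x⟩².
Every integrand reduces to terms xʲ·e^(−2κx) on [0, ∞); use ∫₀^∞ xʲ·e^(−2κx) dx = j!/(2κ)^(j+1).
Normalization: ∫|φ|² dx = 0.016000.
⟨x⟩ = 0.60000 and ⟨x²⟩ = 0.48000.
(Δx)² = 0.48000 − (0.60000)² = 0.12000.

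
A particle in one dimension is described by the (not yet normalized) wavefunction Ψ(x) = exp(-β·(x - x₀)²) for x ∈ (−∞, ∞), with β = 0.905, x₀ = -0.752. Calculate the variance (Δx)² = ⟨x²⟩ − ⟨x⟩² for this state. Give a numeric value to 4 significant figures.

Compute ⟨x⟩ and ⟨x²⟩ separately, then (Δx)² = ⟨x²⟩ − ⟨x⟩².
Gaussian moments (u = x − x₀): ∫u^(2j)·e^(−2βu²) du = (2j−1)!!/(4β)^j · √(π/(2β)), odd powers integrate to 0; here √(π/(2β)) = 1.3175.
Normalization: ∫|Ψ|² dx = 1.3175.
⟨x⟩ = -0.75200 and ⟨x²⟩ = 0.84175.
(Δx)² = 0.84175 − (-0.75200)² = 0.27624.

0.2762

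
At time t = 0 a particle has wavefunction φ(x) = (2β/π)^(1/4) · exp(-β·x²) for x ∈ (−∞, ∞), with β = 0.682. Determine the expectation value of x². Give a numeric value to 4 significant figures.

⟨x²⟩ = ∫ x²·|φ|² dx (integrals over the domain).
Gaussian moments: ∫x^(2j)·e^(−2βx²) dx = (2j−1)!!/(4β)^j · √(π/(2β)), odd powers integrate to 0; here √(π/(2β)) = 1.5176.
⟨x²⟩ = 0.36657.

0.3666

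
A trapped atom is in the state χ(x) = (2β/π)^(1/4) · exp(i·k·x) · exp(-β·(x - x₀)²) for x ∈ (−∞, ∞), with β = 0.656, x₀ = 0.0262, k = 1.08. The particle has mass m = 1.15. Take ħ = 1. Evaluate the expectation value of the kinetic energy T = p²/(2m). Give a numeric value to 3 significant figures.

0.792

T = −(ħ²/2m) d²/dx², so ⟨T⟩ = −(ħ²/2m) ∫ χ*·χ'' dx; with m = 1.15.
Gaussian moments (u = x − x₀): ∫u^(2j)·e^(−2βu²) du = (2j−1)!!/(4β)^j · √(π/(2β)), odd powers integrate to 0; here √(π/(2β)) = 1.5474. Derivatives: χ′ = (ik − 2βu)·χ, χ″ = ((ik − 2βu)² − 2β)·χ; the odd-in-u pieces drop out.
⟨T⟩ = 0.79235.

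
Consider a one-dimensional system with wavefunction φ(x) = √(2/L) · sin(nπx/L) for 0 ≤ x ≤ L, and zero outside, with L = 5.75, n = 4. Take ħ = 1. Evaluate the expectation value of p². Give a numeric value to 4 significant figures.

p² φ = −ħ² d²φ/dx²; ⟨p²⟩ = −ħ² ∫ φ*·φ'' dx.
d/dx sin(nπx/L) = (nπ/L)·cos(nπx/L) and d²/dx² sin(nπx/L) = −(nπ/L)²·sin(nπx/L); on 0 ≤ x ≤ L, ∫sin²(nπx/L) dx = L/2 and ∫sin(nπx/L)·cos(nπx/L) dx = 0.
⟨p²⟩ = 4.7762.

4.776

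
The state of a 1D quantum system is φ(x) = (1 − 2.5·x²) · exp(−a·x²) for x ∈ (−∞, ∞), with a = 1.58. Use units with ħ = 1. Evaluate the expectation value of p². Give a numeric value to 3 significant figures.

6.72

p² φ = −ħ² d²φ/dx²; ⟨p²⟩ = −ħ² ∫ φ*·φ'' dx / ∫|φ|² dx.
Expand each integrand as polynomial × e^(−2ax²) and use ∫x^(2j)·e^(−2ax²) dx = (2j−1)!!/(4a)^j · √(π/(2a)), odd powers → 0; here √(π/(2a)) = 0.99708. Differentiate with the product rule, d/dx e^(−ax²) = −2ax·e^(−ax²).
State is unnormalized: ∫|φ|² dx = 0.67631, and ∫φ*·(−ħ² φ'') dx = 4.5473, so ⟨p²⟩ = 4.5473 / 0.67631.
⟨p²⟩ = 6.7237.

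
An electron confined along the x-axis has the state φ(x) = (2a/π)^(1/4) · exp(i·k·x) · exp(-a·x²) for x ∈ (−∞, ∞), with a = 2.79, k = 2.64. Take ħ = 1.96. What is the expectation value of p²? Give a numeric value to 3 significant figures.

p² φ = −ħ² d²φ/dx²; ⟨p²⟩ = −ħ² ∫ φ*·φ'' dx.
Gaussian moments: ∫x^(2j)·e^(−2ax²) dx = (2j−1)!!/(4a)^j · √(π/(2a)), odd powers integrate to 0; here √(π/(2a)) = 0.75034. Derivatives: φ′ = (ik − 2ax)·φ, φ″ = ((ik − 2ax)² − 2a)·φ; the odd-in-x pieces drop out.
⟨p²⟩ = 37.492.

37.5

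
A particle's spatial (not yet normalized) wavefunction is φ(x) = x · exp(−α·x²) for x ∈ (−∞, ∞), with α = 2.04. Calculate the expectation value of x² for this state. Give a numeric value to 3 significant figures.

0.368

⟨x²⟩ = ∫ x²·|φ|² dx / ∫|φ|² dx (integrals over the domain).
Expand each integrand as polynomial × e^(−2αx²) and use ∫x^(2j)·e^(−2αx²) dx = (2j−1)!!/(4α)^j · √(π/(2α)), odd powers → 0; here √(π/(2α)) = 0.87750.
State is unnormalized: ∫|φ|² dx = 0.10754, and ∫φ*·x²·φ dx = 0.039535, so ⟨x²⟩ = 0.039535 / 0.10754.
⟨x²⟩ = 0.36765.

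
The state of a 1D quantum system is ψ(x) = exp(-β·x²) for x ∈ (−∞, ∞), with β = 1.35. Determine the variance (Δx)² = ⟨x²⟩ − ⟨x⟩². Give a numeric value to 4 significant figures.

Compute ⟨x⟩ and ⟨x²⟩ separately, then (Δx)² = ⟨x²⟩ − ⟨x⟩².
Gaussian moments: ∫x^(2j)·e^(−2βx²) dx = (2j−1)!!/(4β)^j · √(π/(2β)), odd powers integrate to 0; here √(π/(2β)) = 1.0787.
Normalization: ∫|ψ|² dx = 1.0787.
⟨x⟩ = 0.0000 and ⟨x²⟩ = 0.18519.
(Δx)² = 0.18519 − (0.0000)² = 0.18519.

0.1852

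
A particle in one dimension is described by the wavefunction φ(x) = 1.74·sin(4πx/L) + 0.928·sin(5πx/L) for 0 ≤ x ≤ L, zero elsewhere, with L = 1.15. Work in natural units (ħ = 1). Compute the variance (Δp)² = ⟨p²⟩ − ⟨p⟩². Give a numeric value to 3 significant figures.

Compute ⟨p⟩ and ⟨p²⟩ separately; (Δp)² = ⟨p²⟩ − ⟨p⟩².
d²/dx² sin(jπx/L) = −(jπ/L)²·sin(jπx/L); on 0 ≤ x ≤ L, ∫sin²(jπx/L) dx = L/2 and ∫sin(jπx/L)·sin(lπx/L) dx = 0 for j ≠ l, so only diagonal terms survive in ∫|φ|² and ∫φ·φ″; ∫φ·φ′ dx = [φ²/2] between the walls = 0.
Normalization: ∫|φ|² dx = 2.2361.
⟨p⟩ = 0.0000 and ⟨p²⟩ = 134.28.
(Δp)² = 134.28 − (0.0000)² = 134.28.

134.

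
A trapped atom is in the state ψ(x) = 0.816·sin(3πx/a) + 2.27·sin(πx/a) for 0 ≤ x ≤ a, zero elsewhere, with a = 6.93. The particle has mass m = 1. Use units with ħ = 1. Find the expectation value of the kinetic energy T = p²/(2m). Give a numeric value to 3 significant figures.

T = −(ħ²/2m) d²/dx², so ⟨T⟩ = −(ħ²/2m) ∫ ψ*·ψ'' dx / ∫|ψ|² dx; with m = 1.
d²/dx² sin(jπx/a) = −(jπ/a)²·sin(jπx/a); on 0 ≤ x ≤ a, ∫sin²(jπx/a) dx = a/2 and ∫sin(jπx/a)·sin(lπx/a) dx = 0 for j ≠ l, so only diagonal terms survive in ∫|ψ|² and ∫ψ·ψ″; ∫ψ·ψ′ dx = [ψ²/2] between the walls = 0.
State is unnormalized: ∫|ψ|² dx = 20.162, and ∫ψ*·(−ħ²/2m · ψ'') dx = 3.9684, so ⟨T⟩ = 3.9684 / 20.162.
⟨T⟩ = 0.19682.

0.197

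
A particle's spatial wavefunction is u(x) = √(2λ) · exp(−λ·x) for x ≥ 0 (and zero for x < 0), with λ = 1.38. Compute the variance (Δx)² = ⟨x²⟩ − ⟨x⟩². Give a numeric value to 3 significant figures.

0.131

Compute ⟨x⟩ and ⟨x²⟩ separately, then (Δx)² = ⟨x²⟩ − ⟨x⟩².
Every integrand reduces to terms xʲ·e^(−2λx) on [0, ∞); use ∫₀^∞ xʲ·e^(−2λx) dx = j!/(2λ)^(j+1).
⟨x⟩ = 0.36232 and ⟨x²⟩ = 0.26255.
(Δx)² = 0.26255 − (0.36232)² = 0.13127.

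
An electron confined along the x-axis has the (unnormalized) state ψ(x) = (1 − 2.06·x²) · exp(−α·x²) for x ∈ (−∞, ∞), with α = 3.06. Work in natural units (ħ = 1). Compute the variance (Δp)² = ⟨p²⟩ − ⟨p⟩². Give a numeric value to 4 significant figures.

6.276

Compute ⟨p⟩ and ⟨p²⟩ separately; (Δp)² = ⟨p²⟩ − ⟨p⟩².
Expand each integrand as polynomial × e^(−2αx²) and use ∫x^(2j)·e^(−2αx²) dx = (2j−1)!!/(4α)^j · √(π/(2α)), odd powers → 0; here √(π/(2α)) = 0.71647. Differentiate with the product rule, d/dx e^(−αx²) = −2αx·e^(−αx²).
Normalization: ∫|ψ|² dx = 0.53619.
⟨p⟩ = 0.0000 and ⟨p²⟩ = 6.2759.
(Δp)² = 6.2759 − (0.0000)² = 6.2759.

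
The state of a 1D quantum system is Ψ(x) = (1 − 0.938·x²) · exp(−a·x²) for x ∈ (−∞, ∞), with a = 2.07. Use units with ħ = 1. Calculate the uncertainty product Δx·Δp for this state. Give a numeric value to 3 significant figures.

Δx = √(⟨x²⟩−⟨x⟩²), Δp = √(⟨p²⟩−⟨p⟩²).
Expand each integrand as polynomial × e^(−2ax²) and use ∫x^(2j)·e^(−2ax²) dx = (2j−1)!!/(4a)^j · √(π/(2a)), odd powers → 0; here √(π/(2a)) = 0.87111. Differentiate with the product rule, d/dx e^(−ax²) = −2ax·e^(−ax²).
Normalization: ∫|Ψ|² dx = 0.70728.
⟨x⟩ = 0.0000, ⟨x²⟩ = 0.076277 ⇒ Δx = 0.27618.
⟨p⟩ = 0.0000, ⟨p²⟩ = 3.3561 ⇒ Δp = 1.8320.
Δx·Δp = 0.50596.

0.506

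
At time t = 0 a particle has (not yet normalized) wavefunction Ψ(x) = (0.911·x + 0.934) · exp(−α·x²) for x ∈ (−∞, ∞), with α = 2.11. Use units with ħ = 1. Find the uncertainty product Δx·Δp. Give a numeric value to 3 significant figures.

Δx = √(⟨x²⟩−⟨x⟩²), Δp = √(⟨p²⟩−⟨p⟩²).
Expand each integrand as polynomial × e^(−2αx²) and use ∫x^(2j)·e^(−2αx²) dx = (2j−1)!!/(4α)^j · √(π/(2α)), odd powers → 0; here √(π/(2α)) = 0.86282. Differentiate with the product rule, d/dx e^(−αx²) = −2αx·e^(−αx²).
Normalization: ∫|Ψ|² dx = 0.83753.
⟨x⟩ = 0.20772, ⟨x²⟩ = 0.14249 ⇒ Δx = 0.31519.
⟨p⟩ = 0.0000, ⟨p²⟩ = 2.5375 ⇒ Δp = 1.5930.
Δx·Δp = 0.50207.

0.502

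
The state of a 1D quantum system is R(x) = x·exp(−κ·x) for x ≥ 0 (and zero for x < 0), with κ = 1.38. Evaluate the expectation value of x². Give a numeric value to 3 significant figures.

1.58

⟨x²⟩ = ∫ x²·|R|² dx / ∫|R|² dx (integrals over the domain).
Every integrand reduces to terms xʲ·e^(−2κx) on [0, ∞); use ∫₀^∞ xʲ·e^(−2κx) dx = j!/(2κ)^(j+1).
State is unnormalized: ∫|R|² dx = 0.095127, and ∫R*·x²·R dx = 0.14985, so ⟨x²⟩ = 0.14985 / 0.095127.
⟨x²⟩ = 1.5753.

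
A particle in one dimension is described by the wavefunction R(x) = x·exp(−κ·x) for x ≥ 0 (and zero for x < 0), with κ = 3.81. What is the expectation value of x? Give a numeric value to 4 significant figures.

0.3937

⟨x⟩ = ∫ x·|R|² dx / ∫|R|² dx (integrals over the domain).
Every integrand reduces to terms xʲ·e^(−2κx) on [0, ∞); use ∫₀^∞ xʲ·e^(−2κx) dx = j!/(2κ)^(j+1).
State is unnormalized: ∫|R|² dx = 0.0045203, and ∫R*·x·R dx = 0.0017796, so ⟨x⟩ = 0.0017796 / 0.0045203.
⟨x⟩ = 0.39370.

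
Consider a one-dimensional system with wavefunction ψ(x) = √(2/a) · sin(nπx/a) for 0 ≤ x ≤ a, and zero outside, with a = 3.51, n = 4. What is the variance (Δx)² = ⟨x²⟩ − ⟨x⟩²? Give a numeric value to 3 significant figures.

0.988

Compute ⟨x⟩ and ⟨x²⟩ separately, then (Δx)² = ⟨x²⟩ − ⟨x⟩².
With sin²θ = (1 − cos2θ)/2 on 0 ≤ x ≤ a: ∫sin²(nπx/a) dx = a/2, ∫x·sin²(nπx/a) dx = a²/4, ∫x²·sin²(nπx/a) dx = a³·(1/6 − 1/(4n²π²)); higher powers xᵏ the same way, integrating xᵏ·cos(2nπx/a) by parts.
⟨x⟩ = 1.7550 and ⟨x²⟩ = 4.0677.
(Δx)² = 4.0677 − (1.7550)² = 0.98767.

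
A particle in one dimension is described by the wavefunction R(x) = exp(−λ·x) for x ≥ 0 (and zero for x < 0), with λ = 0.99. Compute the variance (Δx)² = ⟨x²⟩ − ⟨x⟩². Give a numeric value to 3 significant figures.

Compute ⟨x⟩ and ⟨x²⟩ separately, then (Δx)² = ⟨x²⟩ − ⟨x⟩².
Every integrand reduces to terms xʲ·e^(−2λx) on [0, ∞); use ∫₀^∞ xʲ·e^(−2λx) dx = j!/(2λ)^(j+1).
Normalization: ∫|R|² dx = 0.50505.
⟨x⟩ = 0.50505 and ⟨x²⟩ = 0.51015.
(Δx)² = 0.51015 − (0.50505)² = 0.25508.

0.255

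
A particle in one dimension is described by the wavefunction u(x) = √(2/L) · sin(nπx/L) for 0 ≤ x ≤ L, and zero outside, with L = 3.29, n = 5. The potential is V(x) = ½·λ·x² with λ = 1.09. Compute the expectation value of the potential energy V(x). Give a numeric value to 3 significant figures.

⟨V⟩ = ∫ V(x)·|u|² dx.
With sin²θ = (1 − cos2θ)/2 on 0 ≤ x ≤ L: ∫sin²(nπx/L) dx = L/2, ∫x·sin²(nπx/L) dx = L²/4, ∫x²·sin²(nπx/L) dx = L³·(1/6 − 1/(4n²π²)); higher powers xᵏ the same way, integrating xᵏ·cos(2nπx/L) by parts.
⟨V⟩ = 1.9544.

1.95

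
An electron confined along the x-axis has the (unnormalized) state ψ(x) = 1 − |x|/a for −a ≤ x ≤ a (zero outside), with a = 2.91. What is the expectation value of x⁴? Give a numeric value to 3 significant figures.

2.05

⟨x⁴⟩ = ∫ x⁴·|ψ|² dx / ∫|ψ|² dx (integrals over the domain).
ψ is even, so ∫ over [−a, a] = 2∫₀ᵃ with ψ = 1 − x/a there: ∫₀ᵃ (1 − x/a)² dx = a/3, ∫₀ᵃ x²(1 − x/a)² dx = a³/30, ∫₀ᵃ x⁴(1 − x/a)² dx = a⁵/105.
State is unnormalized: ∫|ψ|² dx = 1.9400, and ∫ψ*·x⁴·ψ dx = 3.9747, so ⟨x⁴⟩ = 3.9747 / 1.9400.
⟨x⁴⟩ = 2.0488.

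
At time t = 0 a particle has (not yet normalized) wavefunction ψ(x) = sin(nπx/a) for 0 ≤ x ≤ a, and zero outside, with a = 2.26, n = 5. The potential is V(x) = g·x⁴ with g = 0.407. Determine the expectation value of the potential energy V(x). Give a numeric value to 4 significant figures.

⟨V⟩ = ∫ V(x)·|ψ|² dx / ∫|ψ|² dx.
With sin²θ = (1 − cos2θ)/2 on 0 ≤ x ≤ a: ∫sin²(nπx/a) dx = a/2, ∫x·sin²(nπx/a) dx = a²/4, ∫x²·sin²(nπx/a) dx = a³·(1/6 − 1/(4n²π²)); higher powers xᵏ the same way, integrating xᵏ·cos(2nπx/a) by parts.
State is unnormalized: ∫|ψ|² dx = 1.1300, and ∫ψ*·V(x)·ψ dx = 2.3513, so ⟨V⟩ = 2.3513 / 1.1300.
⟨V⟩ = 2.0808.

2.081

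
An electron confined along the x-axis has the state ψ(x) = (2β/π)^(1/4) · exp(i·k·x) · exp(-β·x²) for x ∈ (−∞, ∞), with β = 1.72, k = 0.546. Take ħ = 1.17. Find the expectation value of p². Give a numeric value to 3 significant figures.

2.76

p² ψ = −ħ² d²ψ/dx²; ⟨p²⟩ = −ħ² ∫ ψ*·ψ'' dx.
Gaussian moments: ∫x^(2j)·e^(−2βx²) dx = (2j−1)!!/(4β)^j · √(π/(2β)), odd powers integrate to 0; here √(π/(2β)) = 0.95564. Derivatives: ψ′ = (ik − 2βx)·ψ, ψ″ = ((ik − 2βx)² − 2β)·ψ; the odd-in-x pieces drop out.
⟨p²⟩ = 2.7626.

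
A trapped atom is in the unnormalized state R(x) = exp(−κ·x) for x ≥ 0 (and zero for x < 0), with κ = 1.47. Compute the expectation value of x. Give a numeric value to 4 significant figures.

⟨x⟩ = ∫ x·|R|² dx / ∫|R|² dx (integrals over the domain).
Every integrand reduces to terms xʲ·e^(−2κx) on [0, ∞); use ∫₀^∞ xʲ·e^(−2κx) dx = j!/(2κ)^(j+1).
State is unnormalized: ∫|R|² dx = 0.34014, and ∫R*·x·R dx = 0.11569, so ⟨x⟩ = 0.11569 / 0.34014.
⟨x⟩ = 0.34014.

0.3401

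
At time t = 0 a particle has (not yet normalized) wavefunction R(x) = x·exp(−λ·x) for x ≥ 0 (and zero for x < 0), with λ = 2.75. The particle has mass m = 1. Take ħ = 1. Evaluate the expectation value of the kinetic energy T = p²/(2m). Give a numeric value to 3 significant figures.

T = −(ħ²/2m) d²/dx², so ⟨T⟩ = −(ħ²/2m) ∫ R*·R'' dx / ∫|R|² dx; with m = 1.
Differentiate x·exp(−λ·x) with the product rule; every integrand then reduces to terms xʲ·e^(−2λx) on [0, ∞), with ∫₀^∞ xʲ·e^(−2λx) dx = j!/(2λ)^(j+1).
State is unnormalized: ∫|R|² dx = 0.012021, and ∫R*·(−ħ²/2m · R'') dx = 0.045455, so ⟨T⟩ = 0.045455 / 0.012021.
⟨T⟩ = 3.7813.

3.78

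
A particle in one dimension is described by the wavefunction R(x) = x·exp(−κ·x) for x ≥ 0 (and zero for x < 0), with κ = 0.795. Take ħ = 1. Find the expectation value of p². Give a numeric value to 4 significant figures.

0.6320

p² R = −ħ² d²R/dx²; ⟨p²⟩ = −ħ² ∫ R*·R'' dx / ∫|R|² dx.
Differentiate x·exp(−κ·x) with the product rule; every integrand then reduces to terms xʲ·e^(−2κx) on [0, ∞), with ∫₀^∞ xʲ·e^(−2κx) dx = j!/(2κ)^(j+1).
State is unnormalized: ∫|R|² dx = 0.49755, and ∫R*·(−ħ² R'') dx = 0.31447, so ⟨p²⟩ = 0.31447 / 0.49755.
⟨p²⟩ = 0.63203.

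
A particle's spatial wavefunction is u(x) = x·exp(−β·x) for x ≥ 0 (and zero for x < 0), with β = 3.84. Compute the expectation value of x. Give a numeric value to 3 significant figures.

0.391

⟨x⟩ = ∫ x·|u|² dx / ∫|u|² dx (integrals over the domain).
Every integrand reduces to terms xʲ·e^(−2βx) on [0, ∞); use ∫₀^∞ xʲ·e^(−2βx) dx = j!/(2β)^(j+1).
State is unnormalized: ∫|u|² dx = 0.0044152, and ∫u*·x·u dx = 0.0017247, so ⟨x⟩ = 0.0017247 / 0.0044152.
⟨x⟩ = 0.39063.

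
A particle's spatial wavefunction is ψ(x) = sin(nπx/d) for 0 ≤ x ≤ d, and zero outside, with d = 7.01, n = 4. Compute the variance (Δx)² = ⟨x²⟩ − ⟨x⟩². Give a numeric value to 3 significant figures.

3.94

Compute ⟨x⟩ and ⟨x²⟩ separately, then (Δx)² = ⟨x²⟩ − ⟨x⟩².
With sin²θ = (1 − cos2θ)/2 on 0 ≤ x ≤ d: ∫sin²(nπx/d) dx = d/2, ∫x·sin²(nπx/d) dx = d²/4, ∫x²·sin²(nπx/d) dx = d³·(1/6 − 1/(4n²π²)); higher powers xᵏ the same way, integrating xᵏ·cos(2nπx/d) by parts.
Normalization: ∫|ψ|² dx = 3.5050.
⟨x⟩ = 3.5050 and ⟨x²⟩ = 16.224.
(Δx)² = 16.224 − (3.5050)² = 3.9394.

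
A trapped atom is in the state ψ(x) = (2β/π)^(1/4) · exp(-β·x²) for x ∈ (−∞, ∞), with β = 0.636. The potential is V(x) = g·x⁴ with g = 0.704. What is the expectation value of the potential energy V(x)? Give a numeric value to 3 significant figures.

0.326

⟨V⟩ = ∫ V(x)·|ψ|² dx.
Gaussian moments: ∫x^(2j)·e^(−2βx²) dx = (2j−1)!!/(4β)^j · √(π/(2β)), odd powers integrate to 0; here √(π/(2β)) = 1.5716.
⟨V⟩ = 0.32633.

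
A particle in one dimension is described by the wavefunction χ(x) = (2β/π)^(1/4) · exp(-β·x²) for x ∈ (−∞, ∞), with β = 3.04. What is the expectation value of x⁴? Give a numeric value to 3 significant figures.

⟨x⁴⟩ = ∫ x⁴·|χ|² dx (integrals over the domain).
Gaussian moments: ∫x^(2j)·e^(−2βx²) dx = (2j−1)!!/(4β)^j · √(π/(2β)), odd powers integrate to 0; here √(π/(2β)) = 0.71882.
⟨x⁴⟩ = 0.020289.

0.0203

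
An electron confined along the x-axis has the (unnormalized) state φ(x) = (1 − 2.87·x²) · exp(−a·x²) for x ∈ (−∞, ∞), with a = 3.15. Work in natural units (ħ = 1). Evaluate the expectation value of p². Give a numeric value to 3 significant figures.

8.18

p² φ = −ħ² d²φ/dx²; ⟨p²⟩ = −ħ² ∫ φ*·φ'' dx / ∫|φ|² dx.
Expand each integrand as polynomial × e^(−2ax²) and use ∫x^(2j)·e^(−2ax²) dx = (2j−1)!!/(4a)^j · √(π/(2a)), odd powers → 0; here √(π/(2a)) = 0.70616. Differentiate with the product rule, d/dx e^(−ax²) = −2ax·e^(−ax²).
State is unnormalized: ∫|φ|² dx = 0.49438, and ∫φ*·(−ħ² φ'') dx = 4.0456, so ⟨p²⟩ = 4.0456 / 0.49438.
⟨p²⟩ = 8.1832.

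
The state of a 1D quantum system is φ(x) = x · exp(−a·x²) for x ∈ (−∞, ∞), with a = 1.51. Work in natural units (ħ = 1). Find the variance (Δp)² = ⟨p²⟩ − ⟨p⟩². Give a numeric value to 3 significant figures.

4.53

Compute ⟨p⟩ and ⟨p²⟩ separately; (Δp)² = ⟨p²⟩ − ⟨p⟩².
Expand each integrand as polynomial × e^(−2ax²) and use ∫x^(2j)·e^(−2ax²) dx = (2j−1)!!/(4a)^j · √(π/(2a)), odd powers → 0; here √(π/(2a)) = 1.0199. Differentiate with the product rule, d/dx e^(−ax²) = −2ax·e^(−ax²).
Normalization: ∫|φ|² dx = 0.16886.
⟨p⟩ = 0.0000 and ⟨p²⟩ = 4.5300.
(Δp)² = 4.5300 − (0.0000)² = 4.5300.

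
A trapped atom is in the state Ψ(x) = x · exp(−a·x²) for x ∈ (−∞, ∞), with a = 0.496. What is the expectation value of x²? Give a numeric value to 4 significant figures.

1.512

⟨x²⟩ = ∫ x²·|Ψ|² dx / ∫|Ψ|² dx (integrals over the domain).
Expand each integrand as polynomial × e^(−2ax²) and use ∫x^(2j)·e^(−2ax²) dx = (2j−1)!!/(4a)^j · √(π/(2a)), odd powers → 0; here √(π/(2a)) = 1.7796.
State is unnormalized: ∫|Ψ|² dx = 0.89697, and ∫Ψ*·x²·Ψ dx = 1.3563, so ⟨x²⟩ = 1.3563 / 0.89697.
⟨x²⟩ = 1.5121.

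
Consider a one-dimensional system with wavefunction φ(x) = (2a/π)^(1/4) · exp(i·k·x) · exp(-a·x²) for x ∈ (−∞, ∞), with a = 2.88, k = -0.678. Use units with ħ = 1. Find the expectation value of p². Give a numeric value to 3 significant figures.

p² φ = −ħ² d²φ/dx²; ⟨p²⟩ = −ħ² ∫ φ*·φ'' dx.
Gaussian moments: ∫x^(2j)·e^(−2ax²) dx = (2j−1)!!/(4a)^j · √(π/(2a)), odd powers integrate to 0; here √(π/(2a)) = 0.73852. Derivatives: φ′ = (ik − 2ax)·φ, φ″ = ((ik − 2ax)² − 2a)·φ; the odd-in-x pieces drop out.
⟨p²⟩ = 3.3397.

3.34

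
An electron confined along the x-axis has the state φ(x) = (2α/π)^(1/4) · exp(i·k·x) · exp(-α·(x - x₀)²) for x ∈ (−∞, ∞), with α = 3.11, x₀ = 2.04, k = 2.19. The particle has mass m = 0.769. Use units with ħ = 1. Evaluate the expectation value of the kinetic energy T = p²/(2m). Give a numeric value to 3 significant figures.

T = −(ħ²/2m) d²/dx², so ⟨T⟩ = −(ħ²/2m) ∫ φ*·φ'' dx; with m = 0.769.
Gaussian moments (u = x − x₀): ∫u^(2j)·e^(−2αu²) du = (2j−1)!!/(4α)^j · √(π/(2α)), odd powers integrate to 0; here √(π/(2α)) = 0.71069. Derivatives: φ′ = (ik − 2αu)·φ, φ″ = ((ik − 2αu)² − 2α)·φ; the odd-in-u pieces drop out.
⟨T⟩ = 5.1405.

5.14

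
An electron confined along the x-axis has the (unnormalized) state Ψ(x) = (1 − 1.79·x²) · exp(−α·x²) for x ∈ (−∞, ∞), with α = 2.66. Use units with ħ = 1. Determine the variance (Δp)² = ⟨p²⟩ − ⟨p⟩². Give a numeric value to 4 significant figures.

Compute ⟨p⟩ and ⟨p²⟩ separately; (Δp)² = ⟨p²⟩ − ⟨p⟩².
Expand each integrand as polynomial × e^(−2αx²) and use ∫x^(2j)·e^(−2αx²) dx = (2j−1)!!/(4α)^j · √(π/(2α)), odd powers → 0; here √(π/(2α)) = 0.76846. Differentiate with the product rule, d/dx e^(−αx²) = −2αx·e^(−αx²).
Normalization: ∫|Ψ|² dx = 0.57514.
⟨p⟩ = 0.0000 and ⟨p²⟩ = 5.4540.
(Δp)² = 5.4540 − (0.0000)² = 5.4540.

5.454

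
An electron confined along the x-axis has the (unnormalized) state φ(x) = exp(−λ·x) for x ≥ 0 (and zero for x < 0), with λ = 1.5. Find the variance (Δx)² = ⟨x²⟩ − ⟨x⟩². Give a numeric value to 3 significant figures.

Compute ⟨x⟩ and ⟨x²⟩ separately, then (Δx)² = ⟨x²⟩ − ⟨x⟩².
Every integrand reduces to terms xʲ·e^(−2λx) on [0, ∞); use ∫₀^∞ xʲ·e^(−2λx) dx = j!/(2λ)^(j+1).
Normalization: ∫|φ|² dx = 0.33333.
⟨x⟩ = 0.33333 and ⟨x²⟩ = 0.22222.
(Δx)² = 0.22222 − (0.33333)² = 0.11111.

0.111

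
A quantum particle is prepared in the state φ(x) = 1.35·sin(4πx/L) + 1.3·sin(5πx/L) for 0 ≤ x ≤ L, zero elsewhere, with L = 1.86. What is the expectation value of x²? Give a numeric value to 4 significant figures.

0.4522

⟨x²⟩ = ∫ x²·|φ|² dx / ∫|φ|² dx (integrals over the domain).
On 0 ≤ x ≤ L (j ≠ l): ∫sin²(jπx/L) dx = L/2, ∫sin(jπx/L)·sin(lπx/L) dx = 0; diagonal moments ∫x·sin²(jπx/L) dx = L²/4, ∫x²·sin²(jπx/L) dx = L³·(1/6 − 1/(4j²π²)); cross terms ∫x·sin(jπx/L)·sin(lπx/L) dx = 0 for j + l even and −4jlL²/(π²(j² − l²)²) for j + l odd, ∫x²·sin(jπx/L)·sin(lπx/L) dx = (−1)^(j+l)·4jlL³/(π²(j² − l²)²); higher powers the same way via product-to-sum and parts.
State is unnormalized: ∫|φ|² dx = 3.2666, and ∫φ*·x²·φ dx = 1.4773, so ⟨x²⟩ = 1.4773 / 3.2666.
⟨x²⟩ = 0.45223.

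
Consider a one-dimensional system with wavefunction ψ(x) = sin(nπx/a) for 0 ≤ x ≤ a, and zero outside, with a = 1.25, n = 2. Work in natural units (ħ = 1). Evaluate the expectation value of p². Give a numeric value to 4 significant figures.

25.27

p² ψ = −ħ² d²ψ/dx²; ⟨p²⟩ = −ħ² ∫ ψ*·ψ'' dx / ∫|ψ|² dx.
d/dx sin(nπx/a) = (nπ/a)·cos(nπx/a) and d²/dx² sin(nπx/a) = −(nπ/a)²·sin(nπx/a); on 0 ≤ x ≤ a, ∫sin²(nπx/a) dx = a/2 and ∫sin(nπx/a)·cos(nπx/a) dx = 0.
State is unnormalized: ∫|ψ|² dx = 0.62500, and ∫ψ*·(−ħ² ψ'') dx = 15.791, so ⟨p²⟩ = 15.791 / 0.62500.
⟨p²⟩ = 25.266.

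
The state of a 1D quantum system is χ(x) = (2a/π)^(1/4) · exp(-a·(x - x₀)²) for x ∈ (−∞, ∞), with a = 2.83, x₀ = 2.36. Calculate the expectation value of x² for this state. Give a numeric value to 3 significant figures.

⟨x²⟩ = ∫ x²·|χ|² dx (integrals over the domain).
Gaussian moments (u = x − x₀): ∫u^(2j)·e^(−2au²) du = (2j−1)!!/(4a)^j · √(π/(2a)), odd powers integrate to 0; here √(π/(2a)) = 0.74502.
⟨x²⟩ = 5.6579.

5.66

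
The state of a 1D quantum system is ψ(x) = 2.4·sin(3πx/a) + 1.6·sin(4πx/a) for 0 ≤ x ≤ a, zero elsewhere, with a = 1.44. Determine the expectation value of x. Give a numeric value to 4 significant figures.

⟨x⟩ = ∫ x·|ψ|² dx / ∫|ψ|² dx (integrals over the domain).
On 0 ≤ x ≤ a (j ≠ l): ∫sin²(jπx/a) dx = a/2, ∫sin(jπx/a)·sin(lπx/a) dx = 0; diagonal moments ∫x·sin²(jπx/a) dx = a²/4, ∫x²·sin²(jπx/a) dx = a³·(1/6 − 1/(4j²π²)); cross terms ∫x·sin(jπx/a)·sin(lπx/a) dx = 0 for j + l even and −4jla²/(π²(j² − l²)²) for j + l odd, ∫x²·sin(jπx/a)·sin(lπx/a) dx = (−1)^(j+l)·4jla³/(π²(j² − l²)²); higher powers the same way via product-to-sum and parts.
State is unnormalized: ∫|ψ|² dx = 5.9904, and ∫ψ*·x·ψ dx = 2.7325, so ⟨x⟩ = 2.7325 / 5.9904.
⟨x⟩ = 0.45614.

0.4561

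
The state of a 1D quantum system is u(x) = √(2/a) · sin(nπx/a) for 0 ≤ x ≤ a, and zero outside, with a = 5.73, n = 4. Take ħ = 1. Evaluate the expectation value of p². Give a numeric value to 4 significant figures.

4.810

p² u = −ħ² d²u/dx²; ⟨p²⟩ = −ħ² ∫ u*·u'' dx.
d/dx sin(nπx/a) = (nπ/a)·cos(nπx/a) and d²/dx² sin(nπx/a) = −(nπ/a)²·sin(nπx/a); on 0 ≤ x ≤ a, ∫sin²(nπx/a) dx = a/2 and ∫sin(nπx/a)·cos(nπx/a) dx = 0.
⟨p²⟩ = 4.8096.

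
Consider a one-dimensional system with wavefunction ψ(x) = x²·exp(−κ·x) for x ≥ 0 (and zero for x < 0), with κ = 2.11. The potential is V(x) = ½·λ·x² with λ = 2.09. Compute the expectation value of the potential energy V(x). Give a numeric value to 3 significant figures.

1.76

⟨V⟩ = ∫ V(x)·|ψ|² dx / ∫|ψ|² dx.
Every integrand reduces to terms xʲ·e^(−2κx) on [0, ∞); use ∫₀^∞ xʲ·e^(−2κx) dx = j!/(2κ)^(j+1).
State is unnormalized: ∫|ψ|² dx = 0.017933, and ∫ψ*·V(x)·ψ dx = 0.031569, so ⟨V⟩ = 0.031569 / 0.017933.
⟨V⟩ = 1.7604.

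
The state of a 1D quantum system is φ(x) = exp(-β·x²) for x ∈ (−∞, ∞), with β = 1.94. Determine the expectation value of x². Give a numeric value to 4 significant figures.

⟨x²⟩ = ∫ x²·|φ|² dx / ∫|φ|² dx (integrals over the domain).
Gaussian moments: ∫x^(2j)·e^(−2βx²) dx = (2j−1)!!/(4β)^j · √(π/(2β)), odd powers integrate to 0; here √(π/(2β)) = 0.89983.
State is unnormalized: ∫|φ|² dx = 0.89983, and ∫φ*·x²·φ dx = 0.11596, so ⟨x²⟩ = 0.11596 / 0.89983.
⟨x²⟩ = 0.12887.

0.1289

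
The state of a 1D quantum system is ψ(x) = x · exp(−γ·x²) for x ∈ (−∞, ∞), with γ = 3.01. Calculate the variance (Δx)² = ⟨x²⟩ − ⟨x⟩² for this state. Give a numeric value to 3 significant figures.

0.249

Compute ⟨x⟩ and ⟨x²⟩ separately, then (Δx)² = ⟨x²⟩ − ⟨x⟩².
Expand each integrand as polynomial × e^(−2γx²) and use ∫x^(2j)·e^(−2γx²) dx = (2j−1)!!/(4γ)^j · √(π/(2γ)), odd powers → 0; here √(π/(2γ)) = 0.72240.
Normalization: ∫|ψ|² dx = 0.060000.
⟨x⟩ = 0.0000 and ⟨x²⟩ = 0.24917.
(Δx)² = 0.24917 − (0.0000)² = 0.24917.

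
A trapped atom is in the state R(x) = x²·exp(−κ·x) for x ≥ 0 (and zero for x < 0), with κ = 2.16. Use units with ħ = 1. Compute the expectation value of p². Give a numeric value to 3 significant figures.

1.56

p² R = −ħ² d²R/dx²; ⟨p²⟩ = −ħ² ∫ R*·R'' dx / ∫|R|² dx.
Differentiate x²·exp(−κ·x) with the product rule; every integrand then reduces to terms xʲ·e^(−2κx) on [0, ∞), with ∫₀^∞ xʲ·e^(−2κx) dx = j!/(2κ)^(j+1).
State is unnormalized: ∫|R|² dx = 0.015951, and ∫R*·(−ħ² R'') dx = 0.024807, so ⟨p²⟩ = 0.024807 / 0.015951.
⟨p²⟩ = 1.5552.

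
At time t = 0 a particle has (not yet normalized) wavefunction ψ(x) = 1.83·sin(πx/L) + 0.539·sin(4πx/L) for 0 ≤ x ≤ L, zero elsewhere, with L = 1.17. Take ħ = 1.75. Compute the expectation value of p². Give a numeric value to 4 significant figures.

p² ψ = −ħ² d²ψ/dx²; ⟨p²⟩ = −ħ² ∫ ψ*·ψ'' dx / ∫|ψ|² dx.
d²/dx² sin(jπx/L) = −(jπ/L)²·sin(jπx/L); on 0 ≤ x ≤ L, ∫sin²(jπx/L) dx = L/2 and ∫sin(jπx/L)·sin(lπx/L) dx = 0 for j ≠ l, so only diagonal terms survive in ∫|ψ|² and ∫ψ·ψ″; ∫ψ·ψ′ dx = [ψ²/2] between the walls = 0.
State is unnormalized: ∫|ψ|² dx = 2.1291, and ∫ψ*·(−ħ² ψ'') dx = 103.30, so ⟨p²⟩ = 103.30 / 2.1291.
⟨p²⟩ = 48.519.

48.52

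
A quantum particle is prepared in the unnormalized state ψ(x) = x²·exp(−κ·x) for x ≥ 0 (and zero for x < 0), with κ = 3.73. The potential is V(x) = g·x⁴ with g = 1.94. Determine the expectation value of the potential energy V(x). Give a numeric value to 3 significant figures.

⟨V⟩ = ∫ V(x)·|ψ|² dx / ∫|ψ|² dx.
Every integrand reduces to terms xʲ·e^(−2κx) on [0, ∞); use ∫₀^∞ xʲ·e^(−2κx) dx = j!/(2κ)^(j+1).
State is unnormalized: ∫|ψ|² dx = 0.0010388, and ∫ψ*·V(x)·ψ dx = 0.0010931, so ⟨V⟩ = 0.0010931 / 0.0010388.
⟨V⟩ = 1.0523.

1.05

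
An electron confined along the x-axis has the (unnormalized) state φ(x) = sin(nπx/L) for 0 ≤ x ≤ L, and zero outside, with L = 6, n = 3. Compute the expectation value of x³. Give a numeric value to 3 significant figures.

52.2

⟨x³⟩ = ∫ x³·|φ|² dx / ∫|φ|² dx (integrals over the domain).
With sin²θ = (1 − cos2θ)/2 on 0 ≤ x ≤ L: ∫sin²(nπx/L) dx = L/2, ∫x·sin²(nπx/L) dx = L²/4, ∫x²·sin²(nπx/L) dx = L³·(1/6 − 1/(4n²π²)); higher powers xᵏ the same way, integrating xᵏ·cos(2nπx/L) by parts.
State is unnormalized: ∫|φ|² dx = 3.0000, and ∫φ*·x³·φ dx = 156.53, so ⟨x³⟩ = 156.53 / 3.0000.
⟨x³⟩ = 52.176.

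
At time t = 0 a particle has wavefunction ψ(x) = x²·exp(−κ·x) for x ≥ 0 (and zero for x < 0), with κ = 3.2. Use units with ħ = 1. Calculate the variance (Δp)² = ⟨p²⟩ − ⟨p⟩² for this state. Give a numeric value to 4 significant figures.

3.413

Compute ⟨p⟩ and ⟨p²⟩ separately; (Δp)² = ⟨p²⟩ − ⟨p⟩².
Differentiate x²·exp(−κ·x) with the product rule; every integrand then reduces to terms xʲ·e^(−2κx) on [0, ∞), with ∫₀^∞ xʲ·e^(−2κx) dx = j!/(2κ)^(j+1).
Normalization: ∫|ψ|² dx = 0.0022352.
⟨p⟩ = 0.0000 and ⟨p²⟩ = 3.4133.
(Δp)² = 3.4133 − (0.0000)² = 3.4133.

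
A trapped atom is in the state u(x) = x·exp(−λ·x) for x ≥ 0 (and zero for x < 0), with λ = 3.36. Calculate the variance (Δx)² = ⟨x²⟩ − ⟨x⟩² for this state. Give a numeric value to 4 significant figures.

Compute ⟨x⟩ and ⟨x²⟩ separately, then (Δx)² = ⟨x²⟩ − ⟨x⟩².
Every integrand reduces to terms xʲ·e^(−2λx) on [0, ∞); use ∫₀^∞ xʲ·e^(−2λx) dx = j!/(2λ)^(j+1).
Normalization: ∫|u|² dx = 0.0065906.
⟨x⟩ = 0.44643 and ⟨x²⟩ = 0.26573.
(Δx)² = 0.26573 − (0.44643)² = 0.066433.

0.06643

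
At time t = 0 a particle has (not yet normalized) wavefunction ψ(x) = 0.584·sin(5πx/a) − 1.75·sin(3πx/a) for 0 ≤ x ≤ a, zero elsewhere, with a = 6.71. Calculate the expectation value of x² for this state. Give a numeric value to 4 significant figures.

13.49

⟨x²⟩ = ∫ x²·|ψ|² dx / ∫|ψ|² dx (integrals over the domain).
On 0 ≤ x ≤ a (j ≠ l): ∫sin²(jπx/a) dx = a/2, ∫sin(jπx/a)·sin(lπx/a) dx = 0; diagonal moments ∫x·sin²(jπx/a) dx = a²/4, ∫x²·sin²(jπx/a) dx = a³·(1/6 − 1/(4j²π²)); cross terms ∫x·sin(jπx/a)·sin(lπx/a) dx = 0 for j + l even and −4jla²/(π²(j² − l²)²) for j + l odd, ∫x²·sin(jπx/a)·sin(lπx/a) dx = (−1)^(j+l)·4jla³/(π²(j² − l²)²); higher powers the same way via product-to-sum and parts.
State is unnormalized: ∫|ψ|² dx = 11.419, and ∫ψ*·x²·ψ dx = 154.00, so ⟨x²⟩ = 154.00 / 11.419.
⟨x²⟩ = 13.487.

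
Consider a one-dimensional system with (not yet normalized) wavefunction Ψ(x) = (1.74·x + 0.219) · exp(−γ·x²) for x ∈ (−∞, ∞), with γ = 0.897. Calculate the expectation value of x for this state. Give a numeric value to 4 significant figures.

⟨x⟩ = ∫ x·|Ψ|² dx / ∫|Ψ|² dx (integrals over the domain).
Expand each integrand as polynomial × e^(−2γx²) and use ∫x^(2j)·e^(−2γx²) dx = (2j−1)!!/(4γ)^j · √(π/(2γ)), odd powers → 0; here √(π/(2γ)) = 1.3233.
State is unnormalized: ∫|Ψ|² dx = 1.1801, and ∫Ψ*·x·Ψ dx = 0.28108, so ⟨x⟩ = 0.28108 / 1.1801.
⟨x⟩ = 0.23819.

0.2382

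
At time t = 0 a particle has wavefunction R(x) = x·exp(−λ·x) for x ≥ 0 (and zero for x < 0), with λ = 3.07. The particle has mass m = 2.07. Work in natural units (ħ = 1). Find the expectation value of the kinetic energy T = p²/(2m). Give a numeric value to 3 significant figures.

T = −(ħ²/2m) d²/dx², so ⟨T⟩ = −(ħ²/2m) ∫ R*·R'' dx / ∫|R|² dx; with m = 2.07.
Differentiate x·exp(−λ·x) with the product rule; every integrand then reduces to terms xʲ·e^(−2λx) on [0, ∞), with ∫₀^∞ xʲ·e^(−2λx) dx = j!/(2λ)^(j+1).
State is unnormalized: ∫|R|² dx = 0.0086402, and ∫R*·(−ħ²/2m · R'') dx = 0.019670, so ⟨T⟩ = 0.019670 / 0.0086402.
⟨T⟩ = 2.2765.

2.28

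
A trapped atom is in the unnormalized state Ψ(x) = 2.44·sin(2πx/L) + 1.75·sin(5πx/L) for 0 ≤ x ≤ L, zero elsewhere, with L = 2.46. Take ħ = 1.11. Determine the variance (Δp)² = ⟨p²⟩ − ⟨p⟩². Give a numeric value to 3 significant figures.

22.4

Compute ⟨p⟩ and ⟨p²⟩ separately; (Δp)² = ⟨p²⟩ − ⟨p⟩².
d²/dx² sin(jπx/L) = −(jπ/L)²·sin(jπx/L); on 0 ≤ x ≤ L, ∫sin²(jπx/L) dx = L/2 and ∫sin(jπx/L)·sin(lπx/L) dx = 0 for j ≠ l, so only diagonal terms survive in ∫|Ψ|² and ∫Ψ·Ψ″; ∫Ψ·Ψ′ dx = [Ψ²/2] between the walls = 0.
Normalization: ∫|Ψ|² dx = 11.090.
⟨p⟩ = 0.0000 and ⟨p²⟩ = 22.371.
(Δp)² = 22.371 − (0.0000)² = 22.371.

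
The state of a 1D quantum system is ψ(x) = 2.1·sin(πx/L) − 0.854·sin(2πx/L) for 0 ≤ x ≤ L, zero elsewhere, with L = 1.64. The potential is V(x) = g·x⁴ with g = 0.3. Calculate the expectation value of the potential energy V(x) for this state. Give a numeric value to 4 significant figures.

0.4436

⟨V⟩ = ∫ V(x)·|ψ|² dx / ∫|ψ|² dx.
On 0 ≤ x ≤ L (j ≠ l): ∫sin²(jπx/L) dx = L/2, ∫sin(jπx/L)·sin(lπx/L) dx = 0; diagonal moments ∫x·sin²(jπx/L) dx = L²/4, ∫x²·sin²(jπx/L) dx = L³·(1/6 − 1/(4j²π²)); cross terms ∫x·sin(jπx/L)·sin(lπx/L) dx = 0 for j + l even and −4jlL²/(π²(j² − l²)²) for j + l odd, ∫x²·sin(jπx/L)·sin(lπx/L) dx = (−1)^(j+l)·4jlL³/(π²(j² − l²)²); higher powers the same way via product-to-sum and parts.
State is unnormalized: ∫|ψ|² dx = 4.2142, and ∫ψ*·V(x)·ψ dx = 1.8694, so ⟨V⟩ = 1.8694 / 4.2142.
⟨V⟩ = 0.44360.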